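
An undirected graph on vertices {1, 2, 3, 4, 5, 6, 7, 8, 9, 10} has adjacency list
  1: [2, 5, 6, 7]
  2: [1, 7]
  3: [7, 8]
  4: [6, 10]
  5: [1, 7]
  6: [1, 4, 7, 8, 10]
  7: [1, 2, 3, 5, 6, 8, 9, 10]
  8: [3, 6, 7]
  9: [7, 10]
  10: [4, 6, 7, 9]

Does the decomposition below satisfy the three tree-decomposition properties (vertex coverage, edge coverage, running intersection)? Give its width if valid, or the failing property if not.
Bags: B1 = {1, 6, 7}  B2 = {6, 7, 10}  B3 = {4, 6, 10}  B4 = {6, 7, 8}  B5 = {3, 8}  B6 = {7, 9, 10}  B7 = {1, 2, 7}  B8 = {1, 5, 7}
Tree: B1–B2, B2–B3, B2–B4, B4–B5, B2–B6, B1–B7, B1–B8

A tree decomposition must satisfy three properties: every vertex lies in some bag; for every edge, both endpoints lie together in some bag; and for every vertex, the bags containing it form a connected subtree. Here edge (7,3) lies in no bag, so the decomposition is invalid.

No — edge (7,3) lies in no bag.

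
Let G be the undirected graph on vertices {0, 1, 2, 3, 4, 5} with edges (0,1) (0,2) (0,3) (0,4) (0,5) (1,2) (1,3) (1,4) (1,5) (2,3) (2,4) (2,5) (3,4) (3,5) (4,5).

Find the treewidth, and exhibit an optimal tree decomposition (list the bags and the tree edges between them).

With just one bag of size 6, the width is 6 − 1 = 5, so tw(G) ≤ 5. For the lower bound, the 6 vertices {0, 1, 2, 3, 4, 5} are pairwise adjacent, and any tree decomposition puts a clique entirely inside one bag — forcing width ≥ 5. Therefore the treewidth is 5.

Treewidth 5.
Bags: B1 = {0, 1, 2, 3, 4, 5}
Tree: (single bag)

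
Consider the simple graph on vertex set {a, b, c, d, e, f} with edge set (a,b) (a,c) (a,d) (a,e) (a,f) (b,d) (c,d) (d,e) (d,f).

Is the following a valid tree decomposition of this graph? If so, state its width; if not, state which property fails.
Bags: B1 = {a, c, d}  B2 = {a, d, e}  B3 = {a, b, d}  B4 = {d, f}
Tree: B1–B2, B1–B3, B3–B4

No — edge (a,f) lies in no bag.

A tree decomposition must satisfy three properties: every vertex lies in some bag; for every edge, both endpoints lie together in some bag; and for every vertex, the bags containing it form a connected subtree. Here edge (a,f) lies in no bag, so the decomposition is invalid.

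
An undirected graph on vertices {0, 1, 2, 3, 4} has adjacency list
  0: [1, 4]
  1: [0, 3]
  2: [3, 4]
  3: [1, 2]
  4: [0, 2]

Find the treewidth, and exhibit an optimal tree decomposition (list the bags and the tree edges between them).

Each bag holds 3 vertices, so the decomposition has width 2, which upper-bounds the treewidth. Since 3–1–0–4–2–3 is a cycle in G, G is not acyclic. Forests are exactly the graphs of treewidth ≤ 1, so tw(G) ≥ 2. The upper and lower bounds meet at 2, so that is the treewidth.

Treewidth 2.
One optimal decomposition is:
Bags: B1 = {0, 1, 3}  B2 = {0, 3, 4}  B3 = {2, 3, 4}
Tree: B1–B2, B2–B3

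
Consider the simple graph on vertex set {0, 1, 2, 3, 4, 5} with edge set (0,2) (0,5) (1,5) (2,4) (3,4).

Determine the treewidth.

A width-1 tree decomposition is:
Bags: B1 = {1, 5}  B2 = {0, 5}  B3 = {0, 2}  B4 = {2, 4}  B5 = {3, 4}
Tree: B1–B2, B2–B3, B3–B4, B4–B5
Every bag has size at most 2, so the width is 2 − 1 = 1 and tw(G) ≤ 1. G has an edge, so its treewidth is at least 1. Combining the bounds, tw(G) = 1.

1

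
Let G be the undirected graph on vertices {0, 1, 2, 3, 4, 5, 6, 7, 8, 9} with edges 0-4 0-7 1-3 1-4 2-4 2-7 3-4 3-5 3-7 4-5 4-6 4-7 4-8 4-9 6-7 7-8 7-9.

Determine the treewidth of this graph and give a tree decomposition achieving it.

Each bag holds 3 vertices, so the decomposition has width 2, which upper-bounds the treewidth. Conversely, {1, 3, 4} is a clique of size 3, and the vertices of any clique must share a bag in every tree decomposition; so some bag has ≥ 3 vertices and tw(G) ≥ 2. The upper and lower bounds meet at 2, so that is the treewidth.

Treewidth 2.
Bags: B1 = {3, 4, 7}  B2 = {4, 7, 9}  B3 = {4, 6, 7}  B4 = {3, 4, 5}  B5 = {1, 3, 4}  B6 = {2, 4, 7}  B7 = {0, 4, 7}  B8 = {4, 7, 8}
Tree: B1–B2, B2–B3, B1–B4, B4–B5, B3–B6, B2–B7, B2–B8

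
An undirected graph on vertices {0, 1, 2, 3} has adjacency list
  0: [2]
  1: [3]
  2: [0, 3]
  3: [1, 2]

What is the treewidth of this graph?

1

A width-1 tree decomposition is:
Bags: B1 = {1, 3}  B2 = {2, 3}  B3 = {0, 2}
Tree: B1–B2, B2–B3
Every bag has size at most 2, so the width is 2 − 1 = 1 and tw(G) ≤ 1. G has an edge, so its treewidth is at least 1. Combining the bounds, tw(G) = 1.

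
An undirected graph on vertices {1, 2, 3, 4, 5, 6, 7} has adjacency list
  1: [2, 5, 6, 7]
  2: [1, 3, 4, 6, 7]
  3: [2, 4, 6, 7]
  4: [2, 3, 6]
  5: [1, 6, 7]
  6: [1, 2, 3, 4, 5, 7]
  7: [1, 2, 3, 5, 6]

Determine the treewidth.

A width-3 tree decomposition is:
Bags: B1 = {1, 2, 6, 7}  B2 = {2, 3, 6, 7}  B3 = {1, 5, 6, 7}  B4 = {2, 3, 4, 6}
Tree: B1–B2, B1–B3, B2–B4
Every bag has size at most 4, so the width is 4 − 1 = 3 and tw(G) ≤ 3. Conversely, {1, 2, 6, 7} is a clique of size 4, and the vertices of any clique must share a bag in every tree decomposition; so some bag has ≥ 4 vertices and tw(G) ≥ 3. Therefore the treewidth is 3.

3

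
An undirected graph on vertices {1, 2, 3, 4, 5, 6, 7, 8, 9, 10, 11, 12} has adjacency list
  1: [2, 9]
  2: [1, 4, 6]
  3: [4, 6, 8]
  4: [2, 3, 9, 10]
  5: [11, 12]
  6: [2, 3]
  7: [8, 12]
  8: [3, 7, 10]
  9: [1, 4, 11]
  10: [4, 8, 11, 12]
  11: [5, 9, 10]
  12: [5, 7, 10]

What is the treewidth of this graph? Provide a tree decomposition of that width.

Each bag holds 4 vertices, so the decomposition has width 3, which upper-bounds the treewidth. For the lower bound: the 4 vertex sets {5,7,12}, {11}, {10}, {3,4,8,9} are disjoint, each induces a connected subgraph, and every pair is joined by at least one edge of G. Contracting each set to a single vertex therefore yields K_{4} as a minor, and since treewidth is minor-monotone, tw(G) ≥ tw(K_{4}) = 3. Hence tw(G) = 3 exactly.

Treewidth 3.
One optimal decomposition is:
Bags: B1 = {5, 7, 11, 12}  B2 = {7, 10, 11, 12}  B3 = {7, 8, 10, 11}  B4 = {8, 9, 10, 11}  B5 = {4, 8, 9, 10}  B6 = {3, 4, 8, 9}  B7 = {1, 3, 4, 9}  B8 = {1, 2, 3, 4}  B9 = {1, 2, 3, 6}
Tree: B1–B2, B2–B3, B3–B4, B4–B5, B5–B6, B6–B7, B7–B8, B8–B9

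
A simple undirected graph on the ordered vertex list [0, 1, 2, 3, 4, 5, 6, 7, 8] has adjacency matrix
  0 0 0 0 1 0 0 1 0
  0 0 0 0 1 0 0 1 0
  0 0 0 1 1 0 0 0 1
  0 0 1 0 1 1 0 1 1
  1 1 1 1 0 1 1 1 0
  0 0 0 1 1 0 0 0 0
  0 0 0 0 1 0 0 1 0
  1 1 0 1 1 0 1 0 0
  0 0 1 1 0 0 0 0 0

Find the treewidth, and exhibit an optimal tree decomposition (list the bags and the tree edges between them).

Treewidth 2.
Bags: B1 = {1, 4, 7}  B2 = {3, 4, 7}  B3 = {2, 3, 4}  B4 = {2, 3, 8}  B5 = {4, 6, 7}  B6 = {3, 4, 5}  B7 = {0, 4, 7}
Tree: B1–B2, B2–B3, B3–B4, B1–B5, B3–B6, B1–B7

Every bag has size at most 3, so the width is 3 − 1 = 2 and tw(G) ≤ 2. Conversely, {2, 3, 8} is a clique of size 3, and the vertices of any clique must share a bag in every tree decomposition; so some bag has ≥ 3 vertices and tw(G) ≥ 2. Hence tw(G) = 2 exactly.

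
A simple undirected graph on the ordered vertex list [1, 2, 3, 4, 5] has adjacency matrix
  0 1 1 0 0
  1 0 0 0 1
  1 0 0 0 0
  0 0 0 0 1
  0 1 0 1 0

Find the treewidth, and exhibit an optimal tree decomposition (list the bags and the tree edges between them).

The largest bag has 2 vertices, giving width 1; this decomposition certifies tw(G) ≤ 1. G has an edge, so its treewidth is at least 1. The upper and lower bounds meet at 1, so that is the treewidth.

Treewidth 1.
One such decomposition:
Bags: B1 = {4, 5}  B2 = {2, 5}  B3 = {1, 2}  B4 = {1, 3}
Tree: B1–B2, B2–B3, B3–B4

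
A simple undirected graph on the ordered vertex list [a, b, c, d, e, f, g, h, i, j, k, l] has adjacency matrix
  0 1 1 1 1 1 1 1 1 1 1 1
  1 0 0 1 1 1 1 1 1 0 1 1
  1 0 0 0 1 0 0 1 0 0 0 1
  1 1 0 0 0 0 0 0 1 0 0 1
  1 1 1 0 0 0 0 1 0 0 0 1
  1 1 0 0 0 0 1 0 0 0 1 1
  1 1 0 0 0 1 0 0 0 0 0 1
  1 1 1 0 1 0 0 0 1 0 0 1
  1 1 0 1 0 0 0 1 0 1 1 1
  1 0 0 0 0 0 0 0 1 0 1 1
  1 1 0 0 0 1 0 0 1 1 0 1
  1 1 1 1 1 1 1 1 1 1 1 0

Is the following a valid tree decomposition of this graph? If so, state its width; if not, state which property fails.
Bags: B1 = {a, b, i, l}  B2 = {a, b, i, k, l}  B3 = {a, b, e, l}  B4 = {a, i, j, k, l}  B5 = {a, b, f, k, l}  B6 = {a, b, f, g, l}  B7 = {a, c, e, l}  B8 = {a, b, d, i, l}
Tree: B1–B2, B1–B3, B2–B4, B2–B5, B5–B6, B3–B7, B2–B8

No — vertex h appears in no bag.

A tree decomposition must satisfy three properties: every vertex lies in some bag; for every edge, both endpoints lie together in some bag; and for every vertex, the bags containing it form a connected subtree. Here vertex h appears in no bag, so the decomposition is invalid.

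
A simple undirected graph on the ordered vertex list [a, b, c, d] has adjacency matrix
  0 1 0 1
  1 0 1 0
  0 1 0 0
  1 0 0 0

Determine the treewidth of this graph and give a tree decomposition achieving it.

Treewidth 1.
Bags: B1 = {b, c}  B2 = {a, b}  B3 = {a, d}
Tree: B1–B2, B2–B3

The largest bag has 2 vertices, giving width 1; this decomposition certifies tw(G) ≤ 1. G has an edge, so its treewidth is at least 1. Hence tw(G) = 1 exactly.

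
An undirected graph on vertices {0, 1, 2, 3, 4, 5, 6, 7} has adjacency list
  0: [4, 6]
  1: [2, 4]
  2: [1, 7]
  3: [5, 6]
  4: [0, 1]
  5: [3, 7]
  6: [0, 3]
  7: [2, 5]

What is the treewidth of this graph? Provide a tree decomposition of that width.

Treewidth 2.
One optimal decomposition is:
Bags: B1 = {3, 5, 7}  B2 = {2, 3, 7}  B3 = {1, 2, 3}  B4 = {1, 3, 4}  B5 = {0, 3, 4}  B6 = {0, 3, 6}
Tree: B1–B2, B2–B3, B3–B4, B4–B5, B5–B6

Each bag holds 3 vertices, so the decomposition has width 2, which upper-bounds the treewidth. The edges 3–5–7–2–1–4–0–6–3 form a cycle, so G is not a tree and its treewidth is at least 2. Combining the bounds, tw(G) = 2.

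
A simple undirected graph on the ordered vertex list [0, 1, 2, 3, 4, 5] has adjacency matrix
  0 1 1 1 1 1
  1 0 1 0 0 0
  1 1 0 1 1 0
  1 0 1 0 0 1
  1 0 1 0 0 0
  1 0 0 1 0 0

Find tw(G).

2

A width-2 tree decomposition is:
Bags: B1 = {0, 2, 3}  B2 = {0, 2, 4}  B3 = {0, 1, 2}  B4 = {0, 3, 5}
Tree: B1–B2, B1–B3, B1–B4
Every bag has size at most 3, so the width is 3 − 1 = 2 and tw(G) ≤ 2. Conversely, {0, 1, 2} is a clique of size 3, and the vertices of any clique must share a bag in every tree decomposition; so some bag has ≥ 3 vertices and tw(G) ≥ 2. Hence tw(G) = 2 exactly.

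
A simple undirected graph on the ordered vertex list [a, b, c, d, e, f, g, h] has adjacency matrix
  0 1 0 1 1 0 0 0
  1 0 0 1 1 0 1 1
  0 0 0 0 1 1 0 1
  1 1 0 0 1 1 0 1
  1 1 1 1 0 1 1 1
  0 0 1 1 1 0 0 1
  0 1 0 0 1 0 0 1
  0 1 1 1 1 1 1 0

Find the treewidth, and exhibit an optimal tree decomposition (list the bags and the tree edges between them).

Treewidth 3.
One such decomposition:
Bags: B1 = {b, d, e, h}  B2 = {d, e, f, h}  B3 = {b, e, g, h}  B4 = {a, b, d, e}  B5 = {c, e, f, h}
Tree: B1–B2, B1–B3, B1–B4, B2–B5

Every bag has size at most 4, so the width is 4 − 1 = 3 and tw(G) ≤ 3. For the lower bound, the 4 vertices {d, e, f, h} are pairwise adjacent, and any tree decomposition puts a clique entirely inside one bag — forcing width ≥ 3. Hence tw(G) = 3 exactly.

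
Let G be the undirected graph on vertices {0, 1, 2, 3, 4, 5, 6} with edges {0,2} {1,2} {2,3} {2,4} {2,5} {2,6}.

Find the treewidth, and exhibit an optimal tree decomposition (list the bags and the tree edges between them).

Each bag holds 2 vertices, so the decomposition has width 1, which upper-bounds the treewidth. G has an edge, so its treewidth is at least 1. Hence tw(G) = 1 exactly.

Treewidth 1.
One optimal decomposition is:
Bags: B1 = {2, 4}  B2 = {0, 2}  B3 = {2, 5}  B4 = {2, 3}  B5 = {1, 2}  B6 = {2, 6}
Tree: B1–B2, B1–B3, B2–B4, B2–B5, B2–B6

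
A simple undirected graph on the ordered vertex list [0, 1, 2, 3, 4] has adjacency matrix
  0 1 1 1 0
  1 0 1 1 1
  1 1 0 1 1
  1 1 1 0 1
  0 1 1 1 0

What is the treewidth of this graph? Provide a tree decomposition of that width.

Every bag has size at most 4, so the width is 4 − 1 = 3 and tw(G) ≤ 3. On the other hand G contains the 4-clique {0, 1, 2, 3}. A clique must lie in a single bag of any decomposition, so no decomposition can have width below 3. Therefore the treewidth is 3.

Treewidth 3.
Bags: B1 = {1, 2, 3, 4}  B2 = {0, 1, 2, 3}
Tree: B1–B2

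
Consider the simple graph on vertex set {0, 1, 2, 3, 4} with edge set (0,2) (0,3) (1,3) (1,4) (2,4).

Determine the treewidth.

2

A width-2 tree decomposition is:
Bags: B1 = {1, 2, 4}  B2 = {0, 1, 2}  B3 = {0, 1, 3}
Tree: B1–B2, B2–B3
Every bag has size at most 3, so the width is 3 − 1 = 2 and tw(G) ≤ 2. The edges 1–4–2–0–3–1 form a cycle, so G is not a tree and its treewidth is at least 2. The upper and lower bounds meet at 2, so that is the treewidth.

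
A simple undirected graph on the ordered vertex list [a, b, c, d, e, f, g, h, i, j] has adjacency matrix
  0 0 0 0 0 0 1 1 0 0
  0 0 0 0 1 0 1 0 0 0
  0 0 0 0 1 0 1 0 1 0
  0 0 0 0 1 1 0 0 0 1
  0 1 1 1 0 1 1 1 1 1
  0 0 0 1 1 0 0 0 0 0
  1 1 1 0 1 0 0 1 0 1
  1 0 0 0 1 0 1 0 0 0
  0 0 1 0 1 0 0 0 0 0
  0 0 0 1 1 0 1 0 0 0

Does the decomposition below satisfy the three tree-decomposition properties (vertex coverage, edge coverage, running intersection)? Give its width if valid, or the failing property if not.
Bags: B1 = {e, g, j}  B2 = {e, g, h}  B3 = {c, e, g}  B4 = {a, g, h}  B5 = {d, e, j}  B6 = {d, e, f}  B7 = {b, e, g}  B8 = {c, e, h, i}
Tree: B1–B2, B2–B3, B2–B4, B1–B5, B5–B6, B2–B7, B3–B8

A tree decomposition must satisfy three properties: every vertex lies in some bag; for every edge, both endpoints lie together in some bag; and for every vertex, the bags containing it form a connected subtree. Here bags containing vertex h are not connected in the tree, so the decomposition is invalid.

No — bags containing vertex h are not connected in the tree.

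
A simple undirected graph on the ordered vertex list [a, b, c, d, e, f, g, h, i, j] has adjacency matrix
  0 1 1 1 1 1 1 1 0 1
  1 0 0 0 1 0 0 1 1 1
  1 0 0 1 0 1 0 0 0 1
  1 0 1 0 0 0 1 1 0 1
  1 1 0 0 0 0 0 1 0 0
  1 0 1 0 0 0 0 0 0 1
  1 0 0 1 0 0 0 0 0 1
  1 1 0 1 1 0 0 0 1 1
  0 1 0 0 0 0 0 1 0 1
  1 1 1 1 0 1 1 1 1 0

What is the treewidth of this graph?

A width-3 tree decomposition is:
Bags: B1 = {a, b, h, j}  B2 = {b, h, i, j}  B3 = {a, d, h, j}  B4 = {a, c, d, j}  B5 = {a, c, f, j}  B6 = {a, d, g, j}  B7 = {a, b, e, h}
Tree: B1–B2, B1–B3, B3–B4, B4–B5, B3–B6, B1–B7
Each bag holds 4 vertices, so the decomposition has width 3, which upper-bounds the treewidth. Conversely, {a, d, g, j} is a clique of size 4, and the vertices of any clique must share a bag in every tree decomposition; so some bag has ≥ 4 vertices and tw(G) ≥ 3. The upper and lower bounds meet at 3, so that is the treewidth.

3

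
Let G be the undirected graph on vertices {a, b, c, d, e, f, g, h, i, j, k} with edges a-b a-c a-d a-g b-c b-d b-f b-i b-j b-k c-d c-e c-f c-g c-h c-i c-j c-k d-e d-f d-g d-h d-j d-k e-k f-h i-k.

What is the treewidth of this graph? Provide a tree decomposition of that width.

Each bag holds 4 vertices, so the decomposition has width 3, which upper-bounds the treewidth. For the lower bound, the 4 vertices {a, c, d, g} are pairwise adjacent, and any tree decomposition puts a clique entirely inside one bag — forcing width ≥ 3. The upper and lower bounds meet at 3, so that is the treewidth.

Treewidth 3.
One such decomposition:
Bags: B1 = {a, b, c, d}  B2 = {b, c, d, j}  B3 = {b, c, d, k}  B4 = {a, c, d, g}  B5 = {c, d, e, k}  B6 = {b, c, d, f}  B7 = {b, c, i, k}  B8 = {c, d, f, h}
Tree: B1–B2, B2–B3, B1–B4, B3–B5, B3–B6, B3–B7, B6–B8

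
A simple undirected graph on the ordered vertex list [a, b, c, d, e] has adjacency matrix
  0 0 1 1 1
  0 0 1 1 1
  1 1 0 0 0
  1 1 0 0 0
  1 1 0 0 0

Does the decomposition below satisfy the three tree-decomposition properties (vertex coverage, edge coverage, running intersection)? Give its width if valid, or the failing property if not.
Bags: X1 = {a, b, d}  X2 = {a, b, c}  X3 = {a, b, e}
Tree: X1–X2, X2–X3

Checking the three conditions: (i) the bags cover all of {a, b, c, d, e}; (ii) for each edge, some bag contains both endpoints; (iii) the bags containing any fixed vertex form a subtree. All hold, so the decomposition is valid with width 3 − 1 = 2.

Yes; width 2.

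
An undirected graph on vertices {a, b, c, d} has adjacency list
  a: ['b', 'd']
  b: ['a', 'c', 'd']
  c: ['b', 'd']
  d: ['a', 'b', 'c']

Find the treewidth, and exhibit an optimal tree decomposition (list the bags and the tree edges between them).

Treewidth 2.
Bags: B1 = {a, b, d}  B2 = {b, c, d}
Tree: B1–B2

The largest bag has 3 vertices, giving width 2; this decomposition certifies tw(G) ≤ 2. On the other hand G contains the 3-clique {b, c, d}. A clique must lie in a single bag of any decomposition, so no decomposition can have width below 2. The upper and lower bounds meet at 2, so that is the treewidth.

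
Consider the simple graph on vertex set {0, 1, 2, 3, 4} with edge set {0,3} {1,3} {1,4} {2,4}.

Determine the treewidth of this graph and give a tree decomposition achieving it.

Treewidth 1.
Bags: B1 = {1, 4}  B2 = {2, 4}  B3 = {1, 3}  B4 = {0, 3}
Tree: B1–B2, B1–B3, B3–B4

Each bag holds 2 vertices, so the decomposition has width 1, which upper-bounds the treewidth. Since G has at least one edge (e.g. 1–4), it is not an edgeless graph, so tw(G) ≥ 1. Combining the bounds, tw(G) = 1.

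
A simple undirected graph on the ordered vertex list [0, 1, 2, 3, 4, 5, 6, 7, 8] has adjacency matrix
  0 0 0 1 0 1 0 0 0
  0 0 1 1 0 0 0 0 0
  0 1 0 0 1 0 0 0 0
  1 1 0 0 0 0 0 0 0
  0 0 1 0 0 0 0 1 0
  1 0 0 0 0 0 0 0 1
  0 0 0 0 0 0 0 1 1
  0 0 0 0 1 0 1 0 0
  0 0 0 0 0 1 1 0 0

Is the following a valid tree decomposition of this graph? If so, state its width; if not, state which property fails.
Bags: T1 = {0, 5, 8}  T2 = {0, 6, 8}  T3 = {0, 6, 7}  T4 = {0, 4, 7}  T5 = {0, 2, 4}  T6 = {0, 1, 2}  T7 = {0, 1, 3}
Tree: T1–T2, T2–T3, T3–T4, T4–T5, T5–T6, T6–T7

Vertex coverage: the bags together contain {0, 1, 2, 3, 4, 5, 6, 7, 8}, the full vertex set. Edge coverage: each edge of G has both endpoints in at least one bag. Running intersection: for every vertex, the bags containing it form a connected subtree. All three properties hold, so this is a valid tree decomposition of width max|bag| − 1 = 2, and hence tw(G) ≤ 2.

Yes; width 2.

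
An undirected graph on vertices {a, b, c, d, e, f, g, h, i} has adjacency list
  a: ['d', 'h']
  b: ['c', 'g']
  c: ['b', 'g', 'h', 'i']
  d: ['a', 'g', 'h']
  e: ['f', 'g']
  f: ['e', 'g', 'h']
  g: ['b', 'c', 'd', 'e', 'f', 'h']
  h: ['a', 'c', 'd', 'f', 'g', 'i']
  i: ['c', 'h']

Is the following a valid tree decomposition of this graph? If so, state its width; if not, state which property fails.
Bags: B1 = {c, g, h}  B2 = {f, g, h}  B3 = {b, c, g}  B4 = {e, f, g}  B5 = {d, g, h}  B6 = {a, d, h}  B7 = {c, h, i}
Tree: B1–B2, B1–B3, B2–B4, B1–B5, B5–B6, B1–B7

Yes; width 2.

Every vertex of G appears in some bag (union = {a, b, c, d, e, f, g, h, i}); every edge is covered by a bag; and for each vertex v the set of bags containing v is connected in the bag tree. The decomposition is therefore valid. The largest bag has 3 vertices, so the width is 2.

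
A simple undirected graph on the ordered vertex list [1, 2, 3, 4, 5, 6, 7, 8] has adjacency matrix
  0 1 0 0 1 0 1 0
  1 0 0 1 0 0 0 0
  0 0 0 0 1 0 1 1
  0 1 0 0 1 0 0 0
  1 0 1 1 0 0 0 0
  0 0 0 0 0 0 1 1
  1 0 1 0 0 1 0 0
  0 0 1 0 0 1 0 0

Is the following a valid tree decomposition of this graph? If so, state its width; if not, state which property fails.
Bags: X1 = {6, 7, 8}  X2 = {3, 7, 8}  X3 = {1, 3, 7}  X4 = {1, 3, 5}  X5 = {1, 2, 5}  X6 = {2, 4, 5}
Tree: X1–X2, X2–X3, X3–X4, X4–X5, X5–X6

Yes; width 2.

Every vertex of G appears in some bag (union = {1, 2, 3, 4, 5, 6, 7, 8}); every edge is covered by a bag; and for each vertex v the set of bags containing v is connected in the bag tree. The decomposition is therefore valid. The largest bag has 3 vertices, so the width is 2.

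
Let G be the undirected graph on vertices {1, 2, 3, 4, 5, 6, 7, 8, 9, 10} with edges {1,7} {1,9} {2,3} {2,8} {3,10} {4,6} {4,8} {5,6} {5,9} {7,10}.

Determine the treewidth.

A width-2 tree decomposition is:
Bags: B1 = {2, 4, 8}  B2 = {2, 4, 6}  B3 = {2, 5, 6}  B4 = {2, 5, 9}  B5 = {1, 2, 9}  B6 = {1, 2, 7}  B7 = {2, 7, 10}  B8 = {2, 3, 10}
Tree: B1–B2, B2–B3, B3–B4, B4–B5, B5–B6, B6–B7, B7–B8
Each bag holds 3 vertices, so the decomposition has width 2, which upper-bounds the treewidth. For the lower bound, G contains the cycle 2–8–4–6–5–9–1–7–10–3–2, so G is not a forest; only forests have treewidth ≤ 1, hence tw(G) ≥ 2. Therefore the treewidth is 2.

2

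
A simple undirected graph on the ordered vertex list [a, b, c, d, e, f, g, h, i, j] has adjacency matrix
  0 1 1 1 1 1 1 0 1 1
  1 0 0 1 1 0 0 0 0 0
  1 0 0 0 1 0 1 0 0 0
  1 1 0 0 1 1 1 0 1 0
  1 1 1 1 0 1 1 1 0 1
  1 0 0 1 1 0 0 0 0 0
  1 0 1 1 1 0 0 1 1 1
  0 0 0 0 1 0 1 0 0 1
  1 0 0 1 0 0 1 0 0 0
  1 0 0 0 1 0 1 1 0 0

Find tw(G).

3

A width-3 tree decomposition is:
Bags: B1 = {a, e, g, j}  B2 = {a, c, e, g}  B3 = {e, g, h, j}  B4 = {a, d, e, g}  B5 = {a, d, e, f}  B6 = {a, d, g, i}  B7 = {a, b, d, e}
Tree: B1–B2, B1–B3, B1–B4, B4–B5, B4–B6, B4–B7
Each bag holds 4 vertices, so the decomposition has width 3, which upper-bounds the treewidth. Conversely, {e, g, h, j} is a clique of size 4, and the vertices of any clique must share a bag in every tree decomposition; so some bag has ≥ 4 vertices and tw(G) ≥ 3. Hence tw(G) = 3 exactly.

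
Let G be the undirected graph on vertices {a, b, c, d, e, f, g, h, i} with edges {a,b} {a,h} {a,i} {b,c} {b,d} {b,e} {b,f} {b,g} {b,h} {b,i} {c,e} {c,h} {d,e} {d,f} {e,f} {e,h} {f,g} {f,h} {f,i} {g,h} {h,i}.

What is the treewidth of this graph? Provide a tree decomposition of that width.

Treewidth 3.
One optimal decomposition is:
Bags: B1 = {b, e, f, h}  B2 = {b, f, g, h}  B3 = {b, f, h, i}  B4 = {a, b, h, i}  B5 = {b, c, e, h}  B6 = {b, d, e, f}
Tree: B1–B2, B1–B3, B3–B4, B1–B5, B1–B6

The largest bag has 4 vertices, giving width 3; this decomposition certifies tw(G) ≤ 3. For the lower bound, the 4 vertices {b, d, e, f} are pairwise adjacent, and any tree decomposition puts a clique entirely inside one bag — forcing width ≥ 3. Therefore the treewidth is 3.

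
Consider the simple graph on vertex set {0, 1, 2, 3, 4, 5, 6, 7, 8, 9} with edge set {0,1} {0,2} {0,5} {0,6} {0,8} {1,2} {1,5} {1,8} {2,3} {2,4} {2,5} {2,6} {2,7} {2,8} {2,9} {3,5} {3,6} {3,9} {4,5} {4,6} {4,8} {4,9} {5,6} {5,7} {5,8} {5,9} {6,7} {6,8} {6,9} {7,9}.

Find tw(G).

4

A width-4 tree decomposition is:
Bags: B1 = {2, 4, 5, 6, 9}  B2 = {2, 4, 5, 6, 8}  B3 = {0, 2, 5, 6, 8}  B4 = {2, 3, 5, 6, 9}  B5 = {2, 5, 6, 7, 9}  B6 = {0, 1, 2, 5, 8}
Tree: B1–B2, B2–B3, B1–B4, B4–B5, B3–B6
Each bag holds 5 vertices, so the decomposition has width 4, which upper-bounds the treewidth. Conversely, {0, 1, 2, 5, 8} is a clique of size 5, and the vertices of any clique must share a bag in every tree decomposition; so some bag has ≥ 5 vertices and tw(G) ≥ 4. Combining the bounds, tw(G) = 4.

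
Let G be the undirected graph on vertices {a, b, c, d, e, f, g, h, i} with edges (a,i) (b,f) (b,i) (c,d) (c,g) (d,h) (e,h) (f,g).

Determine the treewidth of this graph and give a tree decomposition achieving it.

The largest bag has 2 vertices, giving width 1; this decomposition certifies tw(G) ≤ 1. Any graph with an edge has treewidth ≥ 1, and G has the edge a–i. Combining the bounds, tw(G) = 1.

Treewidth 1.
Bags: B1 = {a, i}  B2 = {b, i}  B3 = {b, f}  B4 = {f, g}  B5 = {c, g}  B6 = {c, d}  B7 = {d, h}  B8 = {e, h}
Tree: B1–B2, B2–B3, B3–B4, B4–B5, B5–B6, B6–B7, B7–B8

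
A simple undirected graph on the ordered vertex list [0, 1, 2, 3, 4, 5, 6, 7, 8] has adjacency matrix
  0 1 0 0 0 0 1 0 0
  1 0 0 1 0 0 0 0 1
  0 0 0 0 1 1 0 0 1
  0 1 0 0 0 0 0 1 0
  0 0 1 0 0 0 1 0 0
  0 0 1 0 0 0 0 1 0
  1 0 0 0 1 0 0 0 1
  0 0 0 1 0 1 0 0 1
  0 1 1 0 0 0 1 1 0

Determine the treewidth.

3

A width-3 tree decomposition is:
Bags: B1 = {0, 1, 4, 6}  B2 = {1, 4, 6, 8}  B3 = {1, 2, 4, 8}  B4 = {1, 2, 3, 8}  B5 = {2, 3, 7, 8}  B6 = {2, 3, 5, 7}
Tree: B1–B2, B2–B3, B3–B4, B4–B5, B5–B6
Each bag holds 4 vertices, so the decomposition has width 3, which upper-bounds the treewidth. For the lower bound: the 4 vertex sets {0,4,6}, {1}, {8}, {2,3,5,7} are disjoint, each induces a connected subgraph, and every pair is joined by at least one edge of G. Contracting each set to a single vertex therefore yields K_{4} as a minor, and since treewidth is minor-monotone, tw(G) ≥ tw(K_{4}) = 3. Hence tw(G) = 3 exactly.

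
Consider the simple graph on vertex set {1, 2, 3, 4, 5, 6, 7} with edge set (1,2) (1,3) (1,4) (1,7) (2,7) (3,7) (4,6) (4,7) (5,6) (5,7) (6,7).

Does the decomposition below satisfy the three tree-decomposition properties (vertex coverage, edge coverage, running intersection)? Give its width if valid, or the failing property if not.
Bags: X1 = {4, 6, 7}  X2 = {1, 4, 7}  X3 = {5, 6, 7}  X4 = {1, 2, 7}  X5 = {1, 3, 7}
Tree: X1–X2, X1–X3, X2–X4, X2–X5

Vertex coverage: the bags together contain {1, 2, 3, 4, 5, 6, 7}, the full vertex set. Edge coverage: each edge of G has both endpoints in at least one bag. Running intersection: for every vertex, the bags containing it form a connected subtree. All three properties hold, so this is a valid tree decomposition of width max|bag| − 1 = 2, and hence tw(G) ≤ 2.

Yes; width 2.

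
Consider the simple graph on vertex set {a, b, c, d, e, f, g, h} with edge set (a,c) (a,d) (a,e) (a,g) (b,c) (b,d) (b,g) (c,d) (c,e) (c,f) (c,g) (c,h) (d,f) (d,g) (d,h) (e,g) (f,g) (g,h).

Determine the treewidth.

A width-3 tree decomposition is:
Bags: B1 = {a, c, d, g}  B2 = {b, c, d, g}  B3 = {a, c, e, g}  B4 = {c, d, g, h}  B5 = {c, d, f, g}
Tree: B1–B2, B1–B3, B2–B4, B1–B5
Every bag has size at most 4, so the width is 4 − 1 = 3 and tw(G) ≤ 3. On the other hand G contains the 4-clique {c, d, g, h}. A clique must lie in a single bag of any decomposition, so no decomposition can have width below 3. The upper and lower bounds meet at 3, so that is the treewidth.

3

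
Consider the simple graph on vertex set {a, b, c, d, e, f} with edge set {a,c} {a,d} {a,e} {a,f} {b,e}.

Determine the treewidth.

A width-1 tree decomposition is:
Bags: B1 = {a, e}  B2 = {b, e}  B3 = {a, f}  B4 = {a, d}  B5 = {a, c}
Tree: B1–B2, B1–B3, B1–B4, B3–B5
Every bag has size at most 2, so the width is 2 − 1 = 1 and tw(G) ≤ 1. Since G has at least one edge (e.g. a–e), it is not an edgeless graph, so tw(G) ≥ 1. Hence tw(G) = 1 exactly.

1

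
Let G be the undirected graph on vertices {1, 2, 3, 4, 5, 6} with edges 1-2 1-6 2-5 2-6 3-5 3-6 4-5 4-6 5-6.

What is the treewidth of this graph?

A width-2 tree decomposition is:
Bags: B1 = {2, 5, 6}  B2 = {1, 2, 6}  B3 = {3, 5, 6}  B4 = {4, 5, 6}
Tree: B1–B2, B1–B3, B1–B4
Every bag has size at most 3, so the width is 3 − 1 = 2 and tw(G) ≤ 2. For the lower bound, the 3 vertices {1, 2, 6} are pairwise adjacent, and any tree decomposition puts a clique entirely inside one bag — forcing width ≥ 2. Hence tw(G) = 2 exactly.

2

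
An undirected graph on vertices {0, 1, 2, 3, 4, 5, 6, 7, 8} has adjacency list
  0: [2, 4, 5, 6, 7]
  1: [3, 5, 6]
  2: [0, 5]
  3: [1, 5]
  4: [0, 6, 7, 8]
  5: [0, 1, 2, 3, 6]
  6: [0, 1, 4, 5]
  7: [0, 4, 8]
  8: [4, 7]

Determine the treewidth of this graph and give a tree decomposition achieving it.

Every bag has size at most 3, so the width is 3 − 1 = 2 and tw(G) ≤ 2. On the other hand G contains the 3-clique {0, 2, 5}. A clique must lie in a single bag of any decomposition, so no decomposition can have width below 2. Combining the bounds, tw(G) = 2.

Treewidth 2.
One optimal decomposition is:
Bags: B1 = {0, 5, 6}  B2 = {0, 4, 6}  B3 = {0, 4, 7}  B4 = {1, 5, 6}  B5 = {4, 7, 8}  B6 = {0, 2, 5}  B7 = {1, 3, 5}
Tree: B1–B2, B2–B3, B1–B4, B3–B5, B1–B6, B4–B7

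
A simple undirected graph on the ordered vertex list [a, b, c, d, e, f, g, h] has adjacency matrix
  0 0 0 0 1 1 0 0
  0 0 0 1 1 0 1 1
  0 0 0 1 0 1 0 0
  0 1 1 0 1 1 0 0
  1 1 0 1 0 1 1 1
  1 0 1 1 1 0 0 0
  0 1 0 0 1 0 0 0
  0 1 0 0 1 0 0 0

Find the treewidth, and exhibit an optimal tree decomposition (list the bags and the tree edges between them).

Treewidth 2.
One such decomposition:
Bags: B1 = {b, e, h}  B2 = {b, e, g}  B3 = {b, d, e}  B4 = {d, e, f}  B5 = {c, d, f}  B6 = {a, e, f}
Tree: B1–B2, B1–B3, B3–B4, B4–B5, B4–B6

Each bag holds 3 vertices, so the decomposition has width 2, which upper-bounds the treewidth. On the other hand G contains the 3-clique {a, e, f}. A clique must lie in a single bag of any decomposition, so no decomposition can have width below 2. Hence tw(G) = 2 exactly.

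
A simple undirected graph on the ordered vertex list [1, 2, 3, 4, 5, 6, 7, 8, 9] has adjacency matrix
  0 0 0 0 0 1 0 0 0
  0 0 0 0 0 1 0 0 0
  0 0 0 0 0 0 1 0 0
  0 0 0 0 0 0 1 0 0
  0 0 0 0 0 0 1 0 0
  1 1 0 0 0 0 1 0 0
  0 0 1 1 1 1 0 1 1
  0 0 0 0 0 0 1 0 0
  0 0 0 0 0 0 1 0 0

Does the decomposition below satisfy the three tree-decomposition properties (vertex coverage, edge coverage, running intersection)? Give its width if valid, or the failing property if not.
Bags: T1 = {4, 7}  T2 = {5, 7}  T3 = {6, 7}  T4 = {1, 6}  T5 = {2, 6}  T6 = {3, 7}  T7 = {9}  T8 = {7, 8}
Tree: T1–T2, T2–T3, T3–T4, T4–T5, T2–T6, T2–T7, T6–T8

No — edge (7,9) lies in no bag.

A tree decomposition must satisfy three properties: every vertex lies in some bag; for every edge, both endpoints lie together in some bag; and for every vertex, the bags containing it form a connected subtree. Here edge (7,9) lies in no bag, so the decomposition is invalid.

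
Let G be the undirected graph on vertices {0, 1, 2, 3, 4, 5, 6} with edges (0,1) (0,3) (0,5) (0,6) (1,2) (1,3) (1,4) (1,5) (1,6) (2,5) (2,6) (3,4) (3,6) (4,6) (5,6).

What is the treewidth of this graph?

A width-3 tree decomposition is:
Bags: B1 = {0, 1, 3, 6}  B2 = {1, 3, 4, 6}  B3 = {0, 1, 5, 6}  B4 = {1, 2, 5, 6}
Tree: B1–B2, B1–B3, B3–B4
Every bag has size at most 4, so the width is 4 − 1 = 3 and tw(G) ≤ 3. Conversely, {0, 1, 3, 6} is a clique of size 4, and the vertices of any clique must share a bag in every tree decomposition; so some bag has ≥ 4 vertices and tw(G) ≥ 3. Hence tw(G) = 3 exactly.

3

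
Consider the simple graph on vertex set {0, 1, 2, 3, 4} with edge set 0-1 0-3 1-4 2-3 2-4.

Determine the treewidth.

A width-2 tree decomposition is:
Bags: B1 = {0, 2, 3}  B2 = {0, 2, 4}  B3 = {0, 1, 4}
Tree: B1–B2, B2–B3
Every bag has size at most 3, so the width is 3 − 1 = 2 and tw(G) ≤ 2. For the lower bound, G contains the cycle 0–3–2–4–1–0, so G is not a forest; only forests have treewidth ≤ 1, hence tw(G) ≥ 2. Therefore the treewidth is 2.

2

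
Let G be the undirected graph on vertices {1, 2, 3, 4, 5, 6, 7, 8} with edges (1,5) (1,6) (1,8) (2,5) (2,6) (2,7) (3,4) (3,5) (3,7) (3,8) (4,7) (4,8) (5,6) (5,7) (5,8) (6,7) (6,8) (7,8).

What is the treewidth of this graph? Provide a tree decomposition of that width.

Treewidth 3.
One such decomposition:
Bags: B1 = {3, 5, 7, 8}  B2 = {5, 6, 7, 8}  B3 = {3, 4, 7, 8}  B4 = {2, 5, 6, 7}  B5 = {1, 5, 6, 8}
Tree: B1–B2, B1–B3, B2–B4, B2–B5

The largest bag has 4 vertices, giving width 3; this decomposition certifies tw(G) ≤ 3. On the other hand G contains the 4-clique {3, 4, 7, 8}. A clique must lie in a single bag of any decomposition, so no decomposition can have width below 3. The upper and lower bounds meet at 3, so that is the treewidth.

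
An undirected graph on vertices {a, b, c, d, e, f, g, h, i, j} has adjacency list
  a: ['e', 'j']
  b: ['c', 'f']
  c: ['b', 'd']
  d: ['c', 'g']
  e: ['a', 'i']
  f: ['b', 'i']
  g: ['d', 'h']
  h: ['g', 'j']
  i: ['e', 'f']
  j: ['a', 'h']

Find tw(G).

A width-2 tree decomposition is:
Bags: B1 = {a, e, i}  B2 = {a, f, i}  B3 = {a, b, f}  B4 = {a, b, c}  B5 = {a, c, d}  B6 = {a, d, g}  B7 = {a, g, h}  B8 = {a, h, j}
Tree: B1–B2, B2–B3, B3–B4, B4–B5, B5–B6, B6–B7, B7–B8
Each bag holds 3 vertices, so the decomposition has width 2, which upper-bounds the treewidth. For the lower bound, G contains the cycle a–e–i–f–b–c–d–g–h–j–a, so G is not a forest; only forests have treewidth ≤ 1, hence tw(G) ≥ 2. The upper and lower bounds meet at 2, so that is the treewidth.

2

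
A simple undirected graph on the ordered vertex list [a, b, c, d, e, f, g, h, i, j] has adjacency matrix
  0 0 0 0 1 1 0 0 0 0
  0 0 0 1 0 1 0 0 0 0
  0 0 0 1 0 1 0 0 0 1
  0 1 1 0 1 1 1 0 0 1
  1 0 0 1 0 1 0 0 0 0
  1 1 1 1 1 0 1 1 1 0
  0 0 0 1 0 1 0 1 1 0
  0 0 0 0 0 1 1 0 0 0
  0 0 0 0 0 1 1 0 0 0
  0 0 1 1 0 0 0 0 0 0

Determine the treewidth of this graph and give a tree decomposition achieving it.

Treewidth 2.
Bags: B1 = {d, f, g}  B2 = {d, e, f}  B3 = {a, e, f}  B4 = {c, d, f}  B5 = {f, g, h}  B6 = {c, d, j}  B7 = {b, d, f}  B8 = {f, g, i}
Tree: B1–B2, B2–B3, B1–B4, B1–B5, B4–B6, B1–B7, B1–B8

Every bag has size at most 3, so the width is 3 − 1 = 2 and tw(G) ≤ 2. On the other hand G contains the 3-clique {c, d, j}. A clique must lie in a single bag of any decomposition, so no decomposition can have width below 2. Therefore the treewidth is 2.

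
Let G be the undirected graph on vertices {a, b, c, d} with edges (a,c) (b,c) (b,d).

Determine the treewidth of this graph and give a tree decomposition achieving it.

Each bag holds 2 vertices, so the decomposition has width 1, which upper-bounds the treewidth. Since G has at least one edge (e.g. a–c), it is not an edgeless graph, so tw(G) ≥ 1. Combining the bounds, tw(G) = 1.

Treewidth 1.
Bags: B1 = {a, c}  B2 = {b, c}  B3 = {b, d}
Tree: B1–B2, B2–B3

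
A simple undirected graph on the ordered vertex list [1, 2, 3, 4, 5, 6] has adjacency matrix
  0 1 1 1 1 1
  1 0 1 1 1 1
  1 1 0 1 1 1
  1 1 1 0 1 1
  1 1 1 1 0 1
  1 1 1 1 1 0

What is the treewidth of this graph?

A width-5 tree decomposition is:
Bags: B1 = {1, 2, 3, 4, 5, 6}
Tree: (single bag)
With just one bag of size 6, the width is 6 − 1 = 5, so tw(G) ≤ 5. On the other hand G contains the 6-clique {1, 2, 3, 4, 5, 6}. A clique must lie in a single bag of any decomposition, so no decomposition can have width below 5. The upper and lower bounds meet at 5, so that is the treewidth.

5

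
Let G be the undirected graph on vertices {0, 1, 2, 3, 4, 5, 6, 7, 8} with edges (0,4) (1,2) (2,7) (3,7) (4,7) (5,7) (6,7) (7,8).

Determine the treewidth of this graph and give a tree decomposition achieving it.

Treewidth 1.
One optimal decomposition is:
Bags: B1 = {6, 7}  B2 = {4, 7}  B3 = {7, 8}  B4 = {2, 7}  B5 = {0, 4}  B6 = {1, 2}  B7 = {5, 7}  B8 = {3, 7}
Tree: B1–B2, B2–B3, B2–B4, B2–B5, B4–B6, B4–B7, B7–B8

Every bag has size at most 2, so the width is 2 − 1 = 1 and tw(G) ≤ 1. G has an edge, so its treewidth is at least 1. The upper and lower bounds meet at 1, so that is the treewidth.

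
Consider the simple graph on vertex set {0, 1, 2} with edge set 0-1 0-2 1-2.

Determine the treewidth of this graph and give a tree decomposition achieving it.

With just one bag of size 3, the width is 3 − 1 = 2, so tw(G) ≤ 2. For the lower bound, the 3 vertices {0, 1, 2} are pairwise adjacent, and any tree decomposition puts a clique entirely inside one bag — forcing width ≥ 2. Hence tw(G) = 2 exactly.

Treewidth 2.
Bags: B1 = {0, 1, 2}
Tree: (single bag)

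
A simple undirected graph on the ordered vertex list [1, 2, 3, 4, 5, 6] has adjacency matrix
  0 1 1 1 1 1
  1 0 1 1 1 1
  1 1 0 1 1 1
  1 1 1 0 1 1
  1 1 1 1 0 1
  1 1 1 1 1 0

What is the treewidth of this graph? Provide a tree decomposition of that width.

With just one bag of size 6, the width is 6 − 1 = 5, so tw(G) ≤ 5. Conversely, {1, 2, 3, 4, 5, 6} is a clique of size 6, and the vertices of any clique must share a bag in every tree decomposition; so some bag has ≥ 6 vertices and tw(G) ≥ 5. Therefore the treewidth is 5.

Treewidth 5.
Bags: B1 = {1, 2, 3, 4, 5, 6}
Tree: (single bag)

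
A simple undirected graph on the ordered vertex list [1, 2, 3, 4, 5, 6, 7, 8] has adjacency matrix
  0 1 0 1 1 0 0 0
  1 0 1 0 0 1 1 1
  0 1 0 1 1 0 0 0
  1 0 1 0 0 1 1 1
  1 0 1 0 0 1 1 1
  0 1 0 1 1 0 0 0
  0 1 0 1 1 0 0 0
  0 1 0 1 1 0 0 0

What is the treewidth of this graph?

3

A width-3 tree decomposition is:
Bags: B1 = {1, 2, 4, 5}  B2 = {2, 4, 5, 6}  B3 = {2, 4, 5, 8}  B4 = {2, 4, 5, 7}  B5 = {2, 3, 4, 5}
Tree: B1–B2, B2–B3, B3–B4, B4–B5
Every bag has size at most 4, so the width is 4 − 1 = 3 and tw(G) ≤ 3. For the lower bound: the 4 vertex sets {1,5}, {2,6}, {4}, {8} are disjoint, each induces a connected subgraph, and every pair is joined by at least one edge of G. Contracting each set to a single vertex therefore yields K_{4} as a minor, and since treewidth is minor-monotone, tw(G) ≥ tw(K_{4}) = 3. Therefore the treewidth is 3.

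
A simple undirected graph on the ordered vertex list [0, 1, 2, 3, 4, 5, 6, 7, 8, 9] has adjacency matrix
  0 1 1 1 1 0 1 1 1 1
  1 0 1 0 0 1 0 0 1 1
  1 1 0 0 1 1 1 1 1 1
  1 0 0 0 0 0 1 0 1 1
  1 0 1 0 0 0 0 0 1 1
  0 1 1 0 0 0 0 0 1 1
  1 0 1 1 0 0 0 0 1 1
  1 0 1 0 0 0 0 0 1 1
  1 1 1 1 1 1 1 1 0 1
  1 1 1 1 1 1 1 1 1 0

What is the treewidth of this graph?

A width-4 tree decomposition is:
Bags: B1 = {0, 1, 2, 8, 9}  B2 = {1, 2, 5, 8, 9}  B3 = {0, 2, 7, 8, 9}  B4 = {0, 2, 4, 8, 9}  B5 = {0, 2, 6, 8, 9}  B6 = {0, 3, 6, 8, 9}
Tree: B1–B2, B1–B3, B3–B4, B1–B5, B5–B6
Each bag holds 5 vertices, so the decomposition has width 4, which upper-bounds the treewidth. Conversely, {0, 1, 2, 8, 9} is a clique of size 5, and the vertices of any clique must share a bag in every tree decomposition; so some bag has ≥ 5 vertices and tw(G) ≥ 4. Therefore the treewidth is 4.

4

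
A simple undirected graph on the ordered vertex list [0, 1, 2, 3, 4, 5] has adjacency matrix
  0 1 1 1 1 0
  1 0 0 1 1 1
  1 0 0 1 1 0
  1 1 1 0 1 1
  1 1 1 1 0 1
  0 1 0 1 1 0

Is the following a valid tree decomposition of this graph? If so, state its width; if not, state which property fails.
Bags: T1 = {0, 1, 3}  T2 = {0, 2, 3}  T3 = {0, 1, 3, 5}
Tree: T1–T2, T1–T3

No — vertex 4 appears in no bag.

A tree decomposition must satisfy three properties: every vertex lies in some bag; for every edge, both endpoints lie together in some bag; and for every vertex, the bags containing it form a connected subtree. Here vertex 4 appears in no bag, so the decomposition is invalid.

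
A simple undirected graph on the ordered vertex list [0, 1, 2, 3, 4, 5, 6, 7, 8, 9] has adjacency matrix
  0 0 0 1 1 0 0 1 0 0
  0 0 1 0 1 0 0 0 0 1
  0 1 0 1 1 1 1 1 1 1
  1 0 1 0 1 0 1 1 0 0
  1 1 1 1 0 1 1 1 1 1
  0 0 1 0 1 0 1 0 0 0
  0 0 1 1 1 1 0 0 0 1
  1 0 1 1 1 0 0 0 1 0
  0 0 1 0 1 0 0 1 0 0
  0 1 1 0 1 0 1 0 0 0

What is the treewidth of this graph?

3

A width-3 tree decomposition is:
Bags: B1 = {0, 3, 4, 7}  B2 = {2, 3, 4, 7}  B3 = {2, 3, 4, 6}  B4 = {2, 4, 6, 9}  B5 = {2, 4, 5, 6}  B6 = {1, 2, 4, 9}  B7 = {2, 4, 7, 8}
Tree: B1–B2, B2–B3, B3–B4, B3–B5, B4–B6, B2–B7
Each bag holds 4 vertices, so the decomposition has width 3, which upper-bounds the treewidth. Conversely, {0, 3, 4, 7} is a clique of size 4, and the vertices of any clique must share a bag in every tree decomposition; so some bag has ≥ 4 vertices and tw(G) ≥ 3. The upper and lower bounds meet at 3, so that is the treewidth.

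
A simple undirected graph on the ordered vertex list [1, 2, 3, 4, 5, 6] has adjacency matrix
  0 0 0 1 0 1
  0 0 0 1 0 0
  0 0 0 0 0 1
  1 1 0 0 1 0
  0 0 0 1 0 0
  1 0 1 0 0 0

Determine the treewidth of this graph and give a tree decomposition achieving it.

Treewidth 1.
One such decomposition:
Bags: B1 = {1, 6}  B2 = {1, 4}  B3 = {3, 6}  B4 = {4, 5}  B5 = {2, 4}
Tree: B1–B2, B1–B3, B2–B4, B4–B5

The largest bag has 2 vertices, giving width 1; this decomposition certifies tw(G) ≤ 1. Since G has at least one edge (e.g. 1–6), it is not an edgeless graph, so tw(G) ≥ 1. The upper and lower bounds meet at 1, so that is the treewidth.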